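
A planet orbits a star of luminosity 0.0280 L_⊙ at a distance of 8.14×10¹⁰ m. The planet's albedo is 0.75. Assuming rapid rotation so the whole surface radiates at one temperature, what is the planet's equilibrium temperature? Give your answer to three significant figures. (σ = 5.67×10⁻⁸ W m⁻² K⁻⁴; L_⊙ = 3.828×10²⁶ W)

T_eq ≈ 109 K

L = 0.0280 × 3.828×10²⁶ = 1.07×10²⁵ W.
Flux: S = L/(4πd²) = 1.07×10²⁵/(4π×(8.14×10¹⁰)²) = 129 W m⁻².
Energy balance: absorbed = emitted ⇒ πR²·S(1−A) = 4πR²·σT_eq⁴, so T_eq⁴ = S(1−A)/(4σ).
T_eq = [129 × 0.25 / (4 × 5.67×10⁻⁸)]^(1/4) = (1.42×10⁸)^(1/4) = 109 K.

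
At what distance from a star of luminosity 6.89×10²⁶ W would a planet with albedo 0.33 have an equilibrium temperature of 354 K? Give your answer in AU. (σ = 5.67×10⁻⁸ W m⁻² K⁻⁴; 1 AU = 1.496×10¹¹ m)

d ≈ 0.679 AU

From T_eq⁴ = L(1−A)/(16πσd²): d = √[L(1−A)/(16πσT_eq⁴)].
d = √[6.89×10²⁶ × 0.67 / (16π × 5.67×10⁻⁸ × (354)⁴)] = 1.02×10¹¹ m = 0.679 AU.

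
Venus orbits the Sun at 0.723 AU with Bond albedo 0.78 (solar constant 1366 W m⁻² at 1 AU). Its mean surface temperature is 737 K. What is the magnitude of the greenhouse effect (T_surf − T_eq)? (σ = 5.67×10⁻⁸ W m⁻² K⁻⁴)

S = 1366/0.723² = 2613 W m⁻².
T_eq = [S(1−A)/(4σ)]^(1/4) = [2613×0.22/(4×5.67×10⁻⁸)]^(1/4) = 224.4 K.
ΔT = T_surf − T_eq = 737 − 224.4.

ΔT ≈ 512.6 K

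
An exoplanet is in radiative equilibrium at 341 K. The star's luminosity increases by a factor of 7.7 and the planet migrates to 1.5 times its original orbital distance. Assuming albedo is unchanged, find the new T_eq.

T_eq ≈ 464 K

T_eq ∝ L^(1/4) · d^(−1/2).
T′ = 341 × 7.7^(1/4) / 1.5^(1/2) = 464 K.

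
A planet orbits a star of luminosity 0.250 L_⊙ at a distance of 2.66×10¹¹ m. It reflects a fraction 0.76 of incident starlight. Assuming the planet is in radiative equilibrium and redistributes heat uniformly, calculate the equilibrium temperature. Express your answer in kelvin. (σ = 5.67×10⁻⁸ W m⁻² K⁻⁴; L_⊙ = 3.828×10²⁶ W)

T_eq ≈ 103 K

L = 0.250 × 3.828×10²⁶ = 9.57×10²⁵ W.
Flux: S = L/(4πd²) = 9.57×10²⁵/(4π×(2.66×10¹¹)²) = 108 W m⁻².
Energy balance: absorbed = emitted ⇒ πR²·S(1−A) = 4πR²·σT_eq⁴, so T_eq⁴ = S(1−A)/(4σ).
T_eq = [108 × 0.24 / (4 × 5.67×10⁻⁸)]^(1/4) = (1.14×10⁸)^(1/4) = 103 K.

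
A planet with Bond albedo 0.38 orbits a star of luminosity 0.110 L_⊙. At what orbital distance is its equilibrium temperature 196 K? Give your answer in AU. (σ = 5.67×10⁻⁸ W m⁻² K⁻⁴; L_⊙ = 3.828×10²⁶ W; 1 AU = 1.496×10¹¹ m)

d ≈ 0.527 AU

L = 0.110 × 3.828×10²⁶ = 4.21×10²⁵ W.
From T_eq⁴ = L(1−A)/(16πσd²): d = √[L(1−A)/(16πσT_eq⁴)].
d = √[4.21×10²⁵ × 0.62 / (16π × 5.67×10⁻⁸ × (196)⁴)] = 7.88×10¹⁰ m = 0.527 AU.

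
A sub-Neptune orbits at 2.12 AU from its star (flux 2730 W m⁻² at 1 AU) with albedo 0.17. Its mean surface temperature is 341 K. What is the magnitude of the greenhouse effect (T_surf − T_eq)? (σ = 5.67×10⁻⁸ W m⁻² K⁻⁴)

S = 2730/2.12² = 607.4 W m⁻².
T_eq = [S(1−A)/(4σ)]^(1/4) = [607.4×0.83/(4×5.67×10⁻⁸)]^(1/4) = 217.1 K.
ΔT = T_surf − T_eq = 341 − 217.1.

ΔT ≈ 123.9 K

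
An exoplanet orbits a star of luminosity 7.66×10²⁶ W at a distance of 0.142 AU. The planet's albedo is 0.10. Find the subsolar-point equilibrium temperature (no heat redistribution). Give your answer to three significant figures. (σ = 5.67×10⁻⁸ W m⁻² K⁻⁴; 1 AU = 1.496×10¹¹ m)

d = 0.142 AU = 2.12×10¹⁰ m.
Flux: S = L/(4πd²) = 7.66×10²⁶/(4π×(2.12×10¹⁰)²) = 1.35×10⁵ W m⁻².
At the subsolar point the surface absorbs S(1−A) and emits σT⁴ per unit area — no factor of 4, since only the local patch is in balance.
T = [1.35×10⁵ × 0.90 / 5.67×10⁻⁸]^(1/4) = (2.14×10¹²)^(1/4) = 1210 K.

T_ss ≈ 1210 K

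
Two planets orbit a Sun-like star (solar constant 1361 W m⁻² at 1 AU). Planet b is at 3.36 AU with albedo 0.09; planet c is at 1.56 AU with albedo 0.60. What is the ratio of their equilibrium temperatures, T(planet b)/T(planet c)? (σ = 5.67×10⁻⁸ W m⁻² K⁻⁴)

T₁/T₂ ≈ 0.837

T_eq = [S₀(1−A)/(4σd²)]^(1/4), so T ∝ (1−A)^(1/4) / √d.
T₁ = [1361×0.91/(4×5.67×10⁻⁸×3.36²)]^(1/4) = 148.30 K.
T₂ = [1361×0.40/(4×5.67×10⁻⁸×1.56²)]^(1/4) = 177.22 K.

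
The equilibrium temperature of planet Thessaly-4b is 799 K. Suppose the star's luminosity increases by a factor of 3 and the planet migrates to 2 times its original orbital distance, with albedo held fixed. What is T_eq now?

T_eq ≈ 744 K

T_eq ∝ L^(1/4) · d^(−1/2).
T′ = 799 × 3^(1/4) / 2^(1/2) = 744 K.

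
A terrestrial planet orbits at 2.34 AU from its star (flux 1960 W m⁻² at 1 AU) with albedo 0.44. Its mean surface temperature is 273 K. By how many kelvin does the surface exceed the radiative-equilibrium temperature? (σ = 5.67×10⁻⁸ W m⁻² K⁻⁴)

S = 1960/2.34² = 358.0 W m⁻².
T_eq = [S(1−A)/(4σ)]^(1/4) = [358.0×0.56/(4×5.67×10⁻⁸)]^(1/4) = 172.4 K.
ΔT = T_surf − T_eq = 273 − 172.4.

ΔT ≈ 100.6 K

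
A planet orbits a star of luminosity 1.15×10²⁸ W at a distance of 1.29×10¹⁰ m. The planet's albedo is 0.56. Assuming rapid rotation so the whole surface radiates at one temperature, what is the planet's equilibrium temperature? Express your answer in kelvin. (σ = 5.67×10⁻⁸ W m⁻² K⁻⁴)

Flux: S = L/(4πd²) = 1.15×10²⁸/(4π×(1.29×10¹⁰)²) = 5.50×10⁶ W m⁻².
Energy balance: absorbed = emitted ⇒ πR²·S(1−A) = 4πR²·σT_eq⁴, so T_eq⁴ = S(1−A)/(4σ).
T_eq = [5.50×10⁶ × 0.44 / (4 × 5.67×10⁻⁸)]^(1/4) = (1.07×10¹³)^(1/4) = 1810 K.

T_eq ≈ 1810 K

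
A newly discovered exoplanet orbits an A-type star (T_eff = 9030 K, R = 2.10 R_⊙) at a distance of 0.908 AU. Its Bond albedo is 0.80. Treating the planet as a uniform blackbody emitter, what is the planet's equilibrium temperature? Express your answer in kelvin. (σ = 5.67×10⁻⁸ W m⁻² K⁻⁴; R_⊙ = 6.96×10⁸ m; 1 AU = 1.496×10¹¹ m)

T_eq ≈ 443 K

R_⋆ = 2.10 × 6.96×10⁸ = 1.46×10⁹ m.
d = 0.908 AU = 1.36×10¹¹ m.
L = 4πR_⋆²σT_⋆⁴ = 4π(1.46×10⁹)² × 5.67×10⁻⁸ × (9030)⁴ = 1.01×10²⁸ W.
S = L/(4πd²) = 4.36×10⁴ W m⁻².
Energy balance: absorbed = emitted ⇒ πR²·S(1−A) = 4πR²·σT_eq⁴, so T_eq⁴ = S(1−A)/(4σ).
T_eq = [4.36×10⁴ × 0.20 / (4 × 5.67×10⁻⁸)]^(1/4) = (3.85×10¹⁰)^(1/4) = 443 K.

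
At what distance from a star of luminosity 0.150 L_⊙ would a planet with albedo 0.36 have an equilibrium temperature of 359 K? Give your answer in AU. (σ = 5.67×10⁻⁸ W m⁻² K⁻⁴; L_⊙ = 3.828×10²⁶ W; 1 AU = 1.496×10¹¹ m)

L = 0.150 × 3.828×10²⁶ = 5.74×10²⁵ W.
From T_eq⁴ = L(1−A)/(16πσd²): d = √[L(1−A)/(16πσT_eq⁴)].
d = √[5.74×10²⁵ × 0.64 / (16π × 5.67×10⁻⁸ × (359)⁴)] = 2.79×10¹⁰ m = 0.186 AU.

d ≈ 0.186 AU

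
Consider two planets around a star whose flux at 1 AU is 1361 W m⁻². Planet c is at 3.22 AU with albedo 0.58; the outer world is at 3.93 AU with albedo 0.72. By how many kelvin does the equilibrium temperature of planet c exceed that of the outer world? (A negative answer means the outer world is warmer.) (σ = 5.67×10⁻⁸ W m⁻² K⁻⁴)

T_eq = [S₀(1−A)/(4σd²)]^(1/4), so T ∝ (1−A)^(1/4) / √d.
T₁ = [1361×0.42/(4×5.67×10⁻⁸×3.22²)]^(1/4) = 124.86 K.
T₂ = [1361×0.28/(4×5.67×10⁻⁸×3.93²)]^(1/4) = 102.13 K.

ΔT ≈ 22.7 K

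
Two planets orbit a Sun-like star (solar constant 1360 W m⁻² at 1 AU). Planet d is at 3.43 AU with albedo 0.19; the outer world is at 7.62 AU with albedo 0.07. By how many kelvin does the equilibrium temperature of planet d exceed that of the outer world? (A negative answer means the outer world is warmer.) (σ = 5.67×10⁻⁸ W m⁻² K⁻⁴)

ΔT ≈ 43.5 K

T_eq = [S₀(1−A)/(4σd²)]^(1/4), so T ∝ (1−A)^(1/4) / √d.
T₁ = [1360×0.81/(4×5.67×10⁻⁸×3.43²)]^(1/4) = 142.54 K.
T₂ = [1360×0.93/(4×5.67×10⁻⁸×7.62²)]^(1/4) = 99.00 K.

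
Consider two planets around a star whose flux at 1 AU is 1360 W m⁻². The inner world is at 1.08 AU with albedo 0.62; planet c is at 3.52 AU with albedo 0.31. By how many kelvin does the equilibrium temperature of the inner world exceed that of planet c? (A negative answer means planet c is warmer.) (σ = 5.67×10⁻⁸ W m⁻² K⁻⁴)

T_eq = [S₀(1−A)/(4σd²)]^(1/4), so T ∝ (1−A)^(1/4) / √d.
T₁ = [1360×0.38/(4×5.67×10⁻⁸×1.08²)]^(1/4) = 210.24 K.
T₂ = [1360×0.69/(4×5.67×10⁻⁸×3.52²)]^(1/4) = 135.18 K.

ΔT ≈ 75.1 K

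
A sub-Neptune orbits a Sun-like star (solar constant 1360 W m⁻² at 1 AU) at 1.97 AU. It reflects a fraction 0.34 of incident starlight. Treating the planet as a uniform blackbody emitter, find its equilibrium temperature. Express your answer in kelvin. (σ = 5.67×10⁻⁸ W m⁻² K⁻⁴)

T_eq ≈ 179 K

Flux at 1.97 AU: S = 1360/1.97² = 350 W m⁻².
Energy balance: absorbed = emitted ⇒ πR²·S(1−A) = 4πR²·σT_eq⁴, so T_eq⁴ = S(1−A)/(4σ).
T_eq = [350 × 0.66 / (4 × 5.67×10⁻⁸)]^(1/4) = (1.02×10⁹)^(1/4) = 179 K.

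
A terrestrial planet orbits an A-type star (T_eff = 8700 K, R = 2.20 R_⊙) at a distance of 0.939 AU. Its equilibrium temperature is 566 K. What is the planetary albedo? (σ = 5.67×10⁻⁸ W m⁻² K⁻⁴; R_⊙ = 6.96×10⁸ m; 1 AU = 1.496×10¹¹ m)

R_⋆ = 2.20 × 6.96×10⁸ = 1.53×10⁹ m.
d = 0.939 AU = 1.40×10¹¹ m.
L = 4πR_⋆²σT_⋆⁴ = 4π(1.53×10⁹)² × 5.67×10⁻⁸ × (8700)⁴ = 9.57×10²⁷ W.
S = L/(4πd²) = 3.86×10⁴ W m⁻².
From T_eq⁴ = S(1−A)/(4σ): 1−A = 4σT_eq⁴/S.
1−A = 4 × 5.67×10⁻⁸ × (566)⁴ / 3.86×10⁴ = 0.603.

A ≈ 0.40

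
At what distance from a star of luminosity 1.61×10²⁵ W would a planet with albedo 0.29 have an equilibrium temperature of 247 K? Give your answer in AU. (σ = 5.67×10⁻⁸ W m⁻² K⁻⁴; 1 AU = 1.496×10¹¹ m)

From T_eq⁴ = L(1−A)/(16πσd²): d = √[L(1−A)/(16πσT_eq⁴)].
d = √[1.61×10²⁵ × 0.71 / (16π × 5.67×10⁻⁸ × (247)⁴)] = 3.28×10¹⁰ m = 0.219 AU.

d ≈ 0.219 AU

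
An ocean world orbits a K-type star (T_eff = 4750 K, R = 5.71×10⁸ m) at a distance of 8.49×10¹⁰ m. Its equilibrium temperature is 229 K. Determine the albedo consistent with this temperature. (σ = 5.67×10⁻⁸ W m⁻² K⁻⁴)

A ≈ 0.52

L = 4πR_⋆²σT_⋆⁴ = 4π(5.71×10⁸)² × 5.67×10⁻⁸ × (4750)⁴ = 1.18×10²⁶ W.
S = L/(4πd²) = 1310 W m⁻².
From T_eq⁴ = S(1−A)/(4σ): 1−A = 4σT_eq⁴/S.
1−A = 4 × 5.67×10⁻⁸ × (229)⁴ / 1310 = 0.478.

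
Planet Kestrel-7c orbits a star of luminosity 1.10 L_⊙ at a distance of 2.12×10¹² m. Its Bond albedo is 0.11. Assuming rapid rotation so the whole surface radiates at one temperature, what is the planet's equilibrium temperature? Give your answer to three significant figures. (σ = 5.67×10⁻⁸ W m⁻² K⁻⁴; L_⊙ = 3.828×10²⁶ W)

L = 1.10 × 3.828×10²⁶ = 4.21×10²⁶ W.
Flux: S = L/(4πd²) = 4.21×10²⁶/(4π×(2.12×10¹²)²) = 7.46 W m⁻².
Energy balance: absorbed = emitted ⇒ πR²·S(1−A) = 4πR²·σT_eq⁴, so T_eq⁴ = S(1−A)/(4σ).
T_eq = [7.46 × 0.89 / (4 × 5.67×10⁻⁸)]^(1/4) = (2.93×10⁷)^(1/4) = 73.5 K.

T_eq ≈ 73.5 K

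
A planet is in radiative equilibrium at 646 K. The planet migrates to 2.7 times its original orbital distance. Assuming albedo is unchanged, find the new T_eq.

T_eq ≈ 393 K

T_eq ∝ L^(1/4) · d^(−1/2).
T′ = 646 / 2.7^(1/2) = 393 K.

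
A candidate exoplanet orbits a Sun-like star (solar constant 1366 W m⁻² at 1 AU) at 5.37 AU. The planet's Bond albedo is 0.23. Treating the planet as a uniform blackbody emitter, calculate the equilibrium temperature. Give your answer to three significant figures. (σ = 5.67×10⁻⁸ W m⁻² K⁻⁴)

T_eq ≈ 113 K

Flux at 5.37 AU: S = 1366/5.37² = 47.4 W m⁻².
Energy balance: absorbed = emitted ⇒ πR²·S(1−A) = 4πR²·σT_eq⁴, so T_eq⁴ = S(1−A)/(4σ).
T_eq = [47.4 × 0.77 / (4 × 5.67×10⁻⁸)]^(1/4) = (1.61×10⁸)^(1/4) = 113 K.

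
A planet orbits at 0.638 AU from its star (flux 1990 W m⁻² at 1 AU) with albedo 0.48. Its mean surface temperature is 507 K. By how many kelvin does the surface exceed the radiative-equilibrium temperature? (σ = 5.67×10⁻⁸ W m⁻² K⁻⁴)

ΔT ≈ 181.6 K

S = 1990/0.638² = 4889 W m⁻².
T_eq = [S(1−A)/(4σ)]^(1/4) = [4889×0.52/(4×5.67×10⁻⁸)]^(1/4) = 325.4 K.
ΔT = T_surf − T_eq = 507 − 325.4.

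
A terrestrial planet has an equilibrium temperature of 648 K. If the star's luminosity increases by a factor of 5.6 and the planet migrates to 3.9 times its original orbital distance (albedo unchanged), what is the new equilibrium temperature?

T_eq ≈ 505 K

T_eq ∝ L^(1/4) · d^(−1/2).
T′ = 648 × 5.6^(1/4) / 3.9^(1/2) = 505 K.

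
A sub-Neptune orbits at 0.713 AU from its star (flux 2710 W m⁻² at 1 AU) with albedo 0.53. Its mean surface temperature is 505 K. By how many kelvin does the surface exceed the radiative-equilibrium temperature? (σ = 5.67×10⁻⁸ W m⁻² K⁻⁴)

ΔT ≈ 180.8 K

S = 2710/0.713² = 5331 W m⁻².
T_eq = [S(1−A)/(4σ)]^(1/4) = [5331×0.47/(4×5.67×10⁻⁸)]^(1/4) = 324.2 K.
ΔT = T_surf − T_eq = 505 − 324.2.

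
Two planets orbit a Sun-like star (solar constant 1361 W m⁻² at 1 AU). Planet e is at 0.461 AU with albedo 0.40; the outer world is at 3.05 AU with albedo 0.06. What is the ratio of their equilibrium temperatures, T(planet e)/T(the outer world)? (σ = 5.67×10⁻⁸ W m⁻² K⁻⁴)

T₁/T₂ ≈ 2.299

T_eq = [S₀(1−A)/(4σd²)]^(1/4), so T ∝ (1−A)^(1/4) / √d.
T₁ = [1361×0.60/(4×5.67×10⁻⁸×0.461²)]^(1/4) = 360.78 K.
T₂ = [1361×0.94/(4×5.67×10⁻⁸×3.05²)]^(1/4) = 156.92 K.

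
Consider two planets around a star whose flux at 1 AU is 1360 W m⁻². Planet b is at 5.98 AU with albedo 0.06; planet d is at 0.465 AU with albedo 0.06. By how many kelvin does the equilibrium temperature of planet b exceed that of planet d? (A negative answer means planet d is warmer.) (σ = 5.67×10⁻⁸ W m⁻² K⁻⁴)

T_eq = [S₀(1−A)/(4σd²)]^(1/4), so T ∝ (1−A)^(1/4) / √d.
T₁ = [1360×0.94/(4×5.67×10⁻⁸×5.98²)]^(1/4) = 112.05 K.
T₂ = [1360×0.94/(4×5.67×10⁻⁸×0.465²)]^(1/4) = 401.82 K.

ΔT ≈ -289.8 K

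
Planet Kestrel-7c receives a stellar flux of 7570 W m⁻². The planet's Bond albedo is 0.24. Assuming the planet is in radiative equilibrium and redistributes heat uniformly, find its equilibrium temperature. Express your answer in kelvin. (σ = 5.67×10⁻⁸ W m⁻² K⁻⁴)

T_eq ≈ 399 K

Energy balance: absorbed = emitted ⇒ πR²·S(1−A) = 4πR²·σT_eq⁴, so T_eq⁴ = S(1−A)/(4σ).
T_eq = [7570 × 0.76 / (4 × 5.67×10⁻⁸)]^(1/4) = (2.54×10¹⁰)^(1/4) = 399 K.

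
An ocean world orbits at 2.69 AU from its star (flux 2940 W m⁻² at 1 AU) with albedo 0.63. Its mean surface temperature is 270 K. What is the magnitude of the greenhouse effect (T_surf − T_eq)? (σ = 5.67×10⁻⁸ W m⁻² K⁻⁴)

S = 2940/2.69² = 406.3 W m⁻².
T_eq = [S(1−A)/(4σ)]^(1/4) = [406.3×0.37/(4×5.67×10⁻⁸)]^(1/4) = 160.5 K.
ΔT = T_surf − T_eq = 270 − 160.5.

ΔT ≈ 109.5 K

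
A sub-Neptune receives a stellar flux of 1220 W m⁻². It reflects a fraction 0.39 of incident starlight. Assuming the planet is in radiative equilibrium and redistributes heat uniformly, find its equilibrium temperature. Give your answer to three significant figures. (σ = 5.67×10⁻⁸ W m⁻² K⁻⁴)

Energy balance: absorbed = emitted ⇒ πR²·S(1−A) = 4πR²·σT_eq⁴, so T_eq⁴ = S(1−A)/(4σ).
T_eq = [1220 × 0.61 / (4 × 5.67×10⁻⁸)]^(1/4) = (3.28×10⁹)^(1/4) = 239 K.

T_eq ≈ 239 K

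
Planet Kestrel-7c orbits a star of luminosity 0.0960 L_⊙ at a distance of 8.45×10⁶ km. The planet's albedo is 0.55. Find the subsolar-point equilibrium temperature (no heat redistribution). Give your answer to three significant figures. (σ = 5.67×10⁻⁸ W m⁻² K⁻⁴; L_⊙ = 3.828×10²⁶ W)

d = 8.45×10⁶ km = 8.45×10⁹ m.
L = 0.0960 × 3.828×10²⁶ = 3.67×10²⁵ W.
Flux: S = L/(4πd²) = 3.67×10²⁵/(4π×(8.45×10⁹)²) = 4.10×10⁴ W m⁻².
At the subsolar point the surface absorbs S(1−A) and emits σT⁴ per unit area — no factor of 4, since only the local patch is in balance.
T = [4.10×10⁴ × 0.45 / 5.67×10⁻⁸]^(1/4) = (3.25×10¹¹)^(1/4) = 755 K.

T_ss ≈ 755 K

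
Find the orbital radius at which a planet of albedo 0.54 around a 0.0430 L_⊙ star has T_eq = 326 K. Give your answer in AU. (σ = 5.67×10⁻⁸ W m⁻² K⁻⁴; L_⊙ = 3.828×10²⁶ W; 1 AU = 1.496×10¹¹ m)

L = 0.0430 × 3.828×10²⁶ = 1.65×10²⁵ W.
From T_eq⁴ = L(1−A)/(16πσd²): d = √[L(1−A)/(16πσT_eq⁴)].
d = √[1.65×10²⁵ × 0.46 / (16π × 5.67×10⁻⁸ × (326)⁴)] = 1.53×10¹⁰ m = 0.103 AU.

d ≈ 0.103 AU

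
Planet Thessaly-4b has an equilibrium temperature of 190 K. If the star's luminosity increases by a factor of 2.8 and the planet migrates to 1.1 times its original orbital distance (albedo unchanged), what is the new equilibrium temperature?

T_eq ∝ L^(1/4) · d^(−1/2).
T′ = 190 × 2.8^(1/4) / 1.1^(1/2) = 234 K.

T_eq ≈ 234 K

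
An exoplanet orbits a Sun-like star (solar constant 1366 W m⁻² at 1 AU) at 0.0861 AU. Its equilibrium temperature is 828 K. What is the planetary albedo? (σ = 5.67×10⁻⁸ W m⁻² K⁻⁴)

A ≈ 0.42

Flux at 0.0861 AU: S = 1366/0.0861² = 1.84×10⁵ W m⁻².
From T_eq⁴ = S(1−A)/(4σ): 1−A = 4σT_eq⁴/S.
1−A = 4 × 5.67×10⁻⁸ × (828)⁴ / 1.84×10⁵ = 0.579.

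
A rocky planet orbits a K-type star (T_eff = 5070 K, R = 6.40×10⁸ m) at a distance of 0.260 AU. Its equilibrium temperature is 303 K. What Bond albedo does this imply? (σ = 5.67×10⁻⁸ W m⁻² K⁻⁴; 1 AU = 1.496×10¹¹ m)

d = 0.260 AU = 3.89×10¹⁰ m.
L = 4πR_⋆²σT_⋆⁴ = 4π(6.40×10⁸)² × 5.67×10⁻⁸ × (5070)⁴ = 1.93×10²⁶ W.
S = L/(4πd²) = 1.01×10⁴ W m⁻².
From T_eq⁴ = S(1−A)/(4σ): 1−A = 4σT_eq⁴/S.
1−A = 4 × 5.67×10⁻⁸ × (303)⁴ / 1.01×10⁴ = 0.188.

A ≈ 0.81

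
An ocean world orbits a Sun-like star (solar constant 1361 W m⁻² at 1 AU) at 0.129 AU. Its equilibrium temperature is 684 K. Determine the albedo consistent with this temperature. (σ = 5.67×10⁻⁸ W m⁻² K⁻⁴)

A ≈ 0.39

Flux at 0.129 AU: S = 1361/0.129² = 8.18×10⁴ W m⁻².
From T_eq⁴ = S(1−A)/(4σ): 1−A = 4σT_eq⁴/S.
1−A = 4 × 5.67×10⁻⁸ × (684)⁴ / 8.18×10⁴ = 0.607.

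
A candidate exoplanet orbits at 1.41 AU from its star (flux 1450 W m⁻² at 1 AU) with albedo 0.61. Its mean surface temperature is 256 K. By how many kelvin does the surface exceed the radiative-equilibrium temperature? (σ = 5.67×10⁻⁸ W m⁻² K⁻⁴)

ΔT ≈ 67.8 K

S = 1450/1.41² = 729.3 W m⁻².
T_eq = [S(1−A)/(4σ)]^(1/4) = [729.3×0.39/(4×5.67×10⁻⁸)]^(1/4) = 188.2 K.
ΔT = T_surf − T_eq = 256 − 188.2.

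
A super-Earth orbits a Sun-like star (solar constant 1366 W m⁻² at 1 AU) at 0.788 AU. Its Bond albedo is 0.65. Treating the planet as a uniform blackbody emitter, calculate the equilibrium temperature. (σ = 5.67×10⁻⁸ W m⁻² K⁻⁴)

Flux at 0.788 AU: S = 1366/0.788² = 2200 W m⁻².
Energy balance: absorbed = emitted ⇒ πR²·S(1−A) = 4πR²·σT_eq⁴, so T_eq⁴ = S(1−A)/(4σ).
T_eq = [2200 × 0.35 / (4 × 5.67×10⁻⁸)]^(1/4) = (3.39×10⁹)^(1/4) = 241 K.

T_eq ≈ 241 K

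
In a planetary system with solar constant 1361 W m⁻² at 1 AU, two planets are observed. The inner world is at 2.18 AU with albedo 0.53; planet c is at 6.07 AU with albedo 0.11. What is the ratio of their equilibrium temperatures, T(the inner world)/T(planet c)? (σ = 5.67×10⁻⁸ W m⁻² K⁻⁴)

T_eq = [S₀(1−A)/(4σd²)]^(1/4), so T ∝ (1−A)^(1/4) / √d.
T₁ = [1361×0.47/(4×5.67×10⁻⁸×2.18²)]^(1/4) = 156.08 K.
T₂ = [1361×0.89/(4×5.67×10⁻⁸×6.07²)]^(1/4) = 109.73 K.

T₁/T₂ ≈ 1.422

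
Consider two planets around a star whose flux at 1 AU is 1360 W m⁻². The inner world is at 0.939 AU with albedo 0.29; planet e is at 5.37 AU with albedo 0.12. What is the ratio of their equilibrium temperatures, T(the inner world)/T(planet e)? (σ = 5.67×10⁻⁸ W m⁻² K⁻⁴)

T₁/T₂ ≈ 2.266

T_eq = [S₀(1−A)/(4σd²)]^(1/4), so T ∝ (1−A)^(1/4) / √d.
T₁ = [1360×0.71/(4×5.67×10⁻⁸×0.939²)]^(1/4) = 263.61 K.
T₂ = [1360×0.88/(4×5.67×10⁻⁸×5.37²)]^(1/4) = 116.31 K.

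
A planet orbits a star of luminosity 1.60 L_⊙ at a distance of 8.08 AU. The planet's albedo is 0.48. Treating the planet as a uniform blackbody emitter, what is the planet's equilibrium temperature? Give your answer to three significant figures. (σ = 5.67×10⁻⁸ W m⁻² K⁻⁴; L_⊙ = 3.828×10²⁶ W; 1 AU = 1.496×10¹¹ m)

T_eq ≈ 93.5 K

d = 8.08 AU = 1.21×10¹² m.
L = 1.60 × 3.828×10²⁶ = 6.12×10²⁶ W.
Flux: S = L/(4πd²) = 6.12×10²⁶/(4π×(1.21×10¹²)²) = 33.4 W m⁻².
Energy balance: absorbed = emitted ⇒ πR²·S(1−A) = 4πR²·σT_eq⁴, so T_eq⁴ = S(1−A)/(4σ).
T_eq = [33.4 × 0.52 / (4 × 5.67×10⁻⁸)]^(1/4) = (7.65×10⁷)^(1/4) = 93.5 K.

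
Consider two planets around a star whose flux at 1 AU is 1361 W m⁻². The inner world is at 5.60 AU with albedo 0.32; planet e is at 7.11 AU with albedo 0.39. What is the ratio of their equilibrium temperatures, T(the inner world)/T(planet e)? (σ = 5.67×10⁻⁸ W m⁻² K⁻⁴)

T_eq = [S₀(1−A)/(4σd²)]^(1/4), so T ∝ (1−A)^(1/4) / √d.
T₁ = [1361×0.68/(4×5.67×10⁻⁸×5.60²)]^(1/4) = 106.80 K.
T₂ = [1361×0.61/(4×5.67×10⁻⁸×7.11²)]^(1/4) = 92.25 K.

T₁/T₂ ≈ 1.158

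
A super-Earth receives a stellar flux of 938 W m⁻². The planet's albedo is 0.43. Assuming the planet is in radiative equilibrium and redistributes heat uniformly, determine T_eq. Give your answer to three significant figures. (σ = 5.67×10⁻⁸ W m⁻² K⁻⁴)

T_eq ≈ 220 K

Energy balance: absorbed = emitted ⇒ πR²·S(1−A) = 4πR²·σT_eq⁴, so T_eq⁴ = S(1−A)/(4σ).
T_eq = [938 × 0.57 / (4 × 5.67×10⁻⁸)]^(1/4) = (2.36×10⁹)^(1/4) = 220 K.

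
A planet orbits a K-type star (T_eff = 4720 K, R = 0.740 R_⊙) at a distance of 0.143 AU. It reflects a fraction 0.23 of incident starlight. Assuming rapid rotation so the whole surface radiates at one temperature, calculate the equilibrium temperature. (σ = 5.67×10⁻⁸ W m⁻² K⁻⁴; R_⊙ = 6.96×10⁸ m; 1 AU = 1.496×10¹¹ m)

R_⋆ = 0.740 × 6.96×10⁸ = 5.15×10⁸ m.
d = 0.143 AU = 2.14×10¹⁰ m.
L = 4πR_⋆²σT_⋆⁴ = 4π(5.15×10⁸)² × 5.67×10⁻⁸ × (4720)⁴ = 9.38×10²⁵ W.
S = L/(4πd²) = 1.63×10⁴ W m⁻².
Energy balance: absorbed = emitted ⇒ πR²·S(1−A) = 4πR²·σT_eq⁴, so T_eq⁴ = S(1−A)/(4σ).
T_eq = [1.63×10⁴ × 0.77 / (4 × 5.67×10⁻⁸)]^(1/4) = (5.54×10¹⁰)^(1/4) = 485 K.

T_eq ≈ 485 K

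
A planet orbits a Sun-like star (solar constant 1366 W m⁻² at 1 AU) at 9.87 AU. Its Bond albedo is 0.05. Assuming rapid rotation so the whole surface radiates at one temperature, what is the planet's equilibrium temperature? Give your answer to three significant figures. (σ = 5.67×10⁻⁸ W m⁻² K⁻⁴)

T_eq ≈ 87.5 K

Flux at 9.87 AU: S = 1366/9.87² = 14.0 W m⁻².
Energy balance: absorbed = emitted ⇒ πR²·S(1−A) = 4πR²·σT_eq⁴, so T_eq⁴ = S(1−A)/(4σ).
T_eq = [14.0 × 0.95 / (4 × 5.67×10⁻⁸)]^(1/4) = (5.87×10⁷)^(1/4) = 87.5 K.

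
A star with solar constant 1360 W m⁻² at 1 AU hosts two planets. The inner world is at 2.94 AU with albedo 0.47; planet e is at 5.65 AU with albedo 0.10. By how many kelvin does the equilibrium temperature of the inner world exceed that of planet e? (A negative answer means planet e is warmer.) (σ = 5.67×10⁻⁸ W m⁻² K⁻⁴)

ΔT ≈ 24.4 K

T_eq = [S₀(1−A)/(4σd²)]^(1/4), so T ∝ (1−A)^(1/4) / √d.
T₁ = [1360×0.53/(4×5.67×10⁻⁸×2.94²)]^(1/4) = 138.47 K.
T₂ = [1360×0.90/(4×5.67×10⁻⁸×5.65²)]^(1/4) = 114.03 K.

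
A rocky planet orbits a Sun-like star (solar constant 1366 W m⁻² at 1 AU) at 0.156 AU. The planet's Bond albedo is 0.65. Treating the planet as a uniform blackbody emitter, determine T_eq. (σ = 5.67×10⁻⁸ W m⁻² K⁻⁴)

T_eq ≈ 543 K

Flux at 0.156 AU: S = 1366/0.156² = 5.61×10⁴ W m⁻².
Energy balance: absorbed = emitted ⇒ πR²·S(1−A) = 4πR²·σT_eq⁴, so T_eq⁴ = S(1−A)/(4σ).
T_eq = [5.61×10⁴ × 0.35 / (4 × 5.67×10⁻⁸)]^(1/4) = (8.66×10¹⁰)^(1/4) = 543 K.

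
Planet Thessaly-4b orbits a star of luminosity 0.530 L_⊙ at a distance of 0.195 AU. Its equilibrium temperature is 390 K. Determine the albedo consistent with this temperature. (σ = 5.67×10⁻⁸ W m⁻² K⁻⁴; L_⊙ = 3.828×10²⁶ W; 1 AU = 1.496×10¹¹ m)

d = 0.195 AU = 2.92×10¹⁰ m.
L = 0.530 × 3.828×10²⁶ = 2.03×10²⁶ W.
Flux: S = L/(4πd²) = 2.03×10²⁶/(4π×(2.92×10¹⁰)²) = 1.90×10⁴ W m⁻².
From T_eq⁴ = S(1−A)/(4σ): 1−A = 4σT_eq⁴/S.
1−A = 4 × 5.67×10⁻⁸ × (390)⁴ / 1.90×10⁴ = 0.277.

A ≈ 0.72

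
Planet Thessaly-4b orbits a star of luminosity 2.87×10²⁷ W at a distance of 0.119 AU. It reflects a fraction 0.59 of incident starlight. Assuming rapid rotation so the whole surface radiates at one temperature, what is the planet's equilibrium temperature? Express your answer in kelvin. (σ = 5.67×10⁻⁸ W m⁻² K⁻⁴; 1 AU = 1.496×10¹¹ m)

T_eq ≈ 1070 K

d = 0.119 AU = 1.78×10¹⁰ m.
Flux: S = L/(4πd²) = 2.87×10²⁷/(4π×(1.78×10¹⁰)²) = 7.21×10⁵ W m⁻².
Energy balance: absorbed = emitted ⇒ πR²·S(1−A) = 4πR²·σT_eq⁴, so T_eq⁴ = S(1−A)/(4σ).
T_eq = [7.21×10⁵ × 0.41 / (4 × 5.67×10⁻⁸)]^(1/4) = (1.30×10¹²)^(1/4) = 1070 K.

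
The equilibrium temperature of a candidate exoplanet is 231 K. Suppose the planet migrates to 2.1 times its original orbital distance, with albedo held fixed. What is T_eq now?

T_eq ≈ 159 K

T_eq ∝ L^(1/4) · d^(−1/2).
T′ = 231 / 2.1^(1/2) = 159 K.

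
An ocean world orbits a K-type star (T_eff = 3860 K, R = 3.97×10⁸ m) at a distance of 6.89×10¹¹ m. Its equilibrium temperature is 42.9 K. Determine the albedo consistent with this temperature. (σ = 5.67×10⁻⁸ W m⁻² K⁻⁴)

A ≈ 0.82

L = 4πR_⋆²σT_⋆⁴ = 4π(3.97×10⁸)² × 5.67×10⁻⁸ × (3860)⁴ = 2.49×10²⁵ W.
S = L/(4πd²) = 4.18 W m⁻².
From T_eq⁴ = S(1−A)/(4σ): 1−A = 4σT_eq⁴/S.
1−A = 4 × 5.67×10⁻⁸ × (42.9)⁴ / 4.18 = 0.184.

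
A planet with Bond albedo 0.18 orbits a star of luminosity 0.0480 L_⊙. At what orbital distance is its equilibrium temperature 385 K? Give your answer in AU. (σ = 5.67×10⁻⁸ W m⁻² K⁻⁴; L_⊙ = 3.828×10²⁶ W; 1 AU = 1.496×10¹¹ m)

L = 0.0480 × 3.828×10²⁶ = 1.84×10²⁵ W.
From T_eq⁴ = L(1−A)/(16πσd²): d = √[L(1−A)/(16πσT_eq⁴)].
d = √[1.84×10²⁵ × 0.82 / (16π × 5.67×10⁻⁸ × (385)⁴)] = 1.55×10¹⁰ m = 0.104 AU.

d ≈ 0.104 AU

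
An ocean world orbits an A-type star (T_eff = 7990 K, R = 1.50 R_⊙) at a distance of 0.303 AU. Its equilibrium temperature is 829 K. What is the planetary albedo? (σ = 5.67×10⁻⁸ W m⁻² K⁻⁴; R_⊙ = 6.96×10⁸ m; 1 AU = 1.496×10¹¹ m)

R_⋆ = 1.50 × 6.96×10⁸ = 1.04×10⁹ m.
d = 0.303 AU = 4.53×10¹⁰ m.
L = 4πR_⋆²σT_⋆⁴ = 4π(1.04×10⁹)² × 5.67×10⁻⁸ × (7990)⁴ = 3.17×10²⁷ W.
S = L/(4πd²) = 1.23×10⁵ W m⁻².
From T_eq⁴ = S(1−A)/(4σ): 1−A = 4σT_eq⁴/S.
1−A = 4 × 5.67×10⁻⁸ × (829)⁴ / 1.23×10⁵ = 0.874.

A ≈ 0.13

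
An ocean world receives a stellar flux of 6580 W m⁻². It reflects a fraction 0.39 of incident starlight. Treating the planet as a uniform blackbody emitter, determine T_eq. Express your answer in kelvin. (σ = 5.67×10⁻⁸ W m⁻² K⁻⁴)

Energy balance: absorbed = emitted ⇒ πR²·S(1−A) = 4πR²·σT_eq⁴, so T_eq⁴ = S(1−A)/(4σ).
T_eq = [6580 × 0.61 / (4 × 5.67×10⁻⁸)]^(1/4) = (1.77×10¹⁰)^(1/4) = 365 K.

T_eq ≈ 365 K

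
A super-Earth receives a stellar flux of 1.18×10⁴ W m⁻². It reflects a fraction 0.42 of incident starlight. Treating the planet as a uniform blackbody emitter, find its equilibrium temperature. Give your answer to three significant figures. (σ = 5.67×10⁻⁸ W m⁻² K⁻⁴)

Energy balance: absorbed = emitted ⇒ πR²·S(1−A) = 4πR²·σT_eq⁴, so T_eq⁴ = S(1−A)/(4σ).
T_eq = [1.18×10⁴ × 0.58 / (4 × 5.67×10⁻⁸)]^(1/4) = (3.02×10¹⁰)^(1/4) = 417 K.

T_eq ≈ 417 K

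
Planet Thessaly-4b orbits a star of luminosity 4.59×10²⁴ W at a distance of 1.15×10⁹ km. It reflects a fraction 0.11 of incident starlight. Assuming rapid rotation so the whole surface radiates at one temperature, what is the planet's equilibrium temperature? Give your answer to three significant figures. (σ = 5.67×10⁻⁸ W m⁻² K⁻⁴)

T_eq ≈ 32.3 K

d = 1.15×10⁹ km = 1.15×10¹² m.
Flux: S = L/(4πd²) = 4.59×10²⁴/(4π×(1.15×10¹²)²) = 0.276 W m⁻².
Energy balance: absorbed = emitted ⇒ πR²·S(1−A) = 4πR²·σT_eq⁴, so T_eq⁴ = S(1−A)/(4σ).
T_eq = [0.276 × 0.89 / (4 × 5.67×10⁻⁸)]^(1/4) = (1.08×10⁶)^(1/4) = 32.3 K.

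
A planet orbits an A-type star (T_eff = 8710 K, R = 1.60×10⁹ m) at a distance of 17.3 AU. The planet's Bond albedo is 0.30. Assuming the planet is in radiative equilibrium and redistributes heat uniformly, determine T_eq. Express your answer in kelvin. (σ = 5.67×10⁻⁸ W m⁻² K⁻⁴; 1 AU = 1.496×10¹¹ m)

d = 17.3 AU = 2.59×10¹² m.
L = 4πR_⋆²σT_⋆⁴ = 4π(1.60×10⁹)² × 5.67×10⁻⁸ × (8710)⁴ = 1.05×10²⁸ W.
S = L/(4πd²) = 125 W m⁻².
Energy balance: absorbed = emitted ⇒ πR²·S(1−A) = 4πR²·σT_eq⁴, so T_eq⁴ = S(1−A)/(4σ).
T_eq = [125 × 0.70 / (4 × 5.67×10⁻⁸)]^(1/4) = (3.85×10⁸)^(1/4) = 140 K.

T_eq ≈ 140 K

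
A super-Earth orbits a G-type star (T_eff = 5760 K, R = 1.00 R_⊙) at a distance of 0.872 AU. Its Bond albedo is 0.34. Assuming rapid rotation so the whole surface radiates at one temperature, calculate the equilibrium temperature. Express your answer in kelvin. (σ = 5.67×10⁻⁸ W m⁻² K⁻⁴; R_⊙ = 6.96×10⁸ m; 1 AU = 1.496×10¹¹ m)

T_eq ≈ 268 K

R_⋆ = 1.00 × 6.96×10⁸ = 6.96×10⁸ m.
d = 0.872 AU = 1.30×10¹¹ m.
L = 4πR_⋆²σT_⋆⁴ = 4π(6.96×10⁸)² × 5.67×10⁻⁸ × (5760)⁴ = 3.80×10²⁶ W.
S = L/(4πd²) = 1780 W m⁻².
Energy balance: absorbed = emitted ⇒ πR²·S(1−A) = 4πR²·σT_eq⁴, so T_eq⁴ = S(1−A)/(4σ).
T_eq = [1780 × 0.66 / (4 × 5.67×10⁻⁸)]^(1/4) = (5.17×10⁹)^(1/4) = 268 K.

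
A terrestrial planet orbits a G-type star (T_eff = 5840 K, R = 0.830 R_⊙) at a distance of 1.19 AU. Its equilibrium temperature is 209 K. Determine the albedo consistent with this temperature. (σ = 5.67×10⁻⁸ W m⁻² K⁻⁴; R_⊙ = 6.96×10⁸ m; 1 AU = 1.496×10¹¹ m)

R_⋆ = 0.830 × 6.96×10⁸ = 5.78×10⁸ m.
d = 1.19 AU = 1.78×10¹¹ m.
L = 4πR_⋆²σT_⋆⁴ = 4π(5.78×10⁸)² × 5.67×10⁻⁸ × (5840)⁴ = 2.77×10²⁶ W.
S = L/(4πd²) = 694 W m⁻².
From T_eq⁴ = S(1−A)/(4σ): 1−A = 4σT_eq⁴/S.
1−A = 4 × 5.67×10⁻⁸ × (209)⁴ / 694 = 0.623.

A ≈ 0.38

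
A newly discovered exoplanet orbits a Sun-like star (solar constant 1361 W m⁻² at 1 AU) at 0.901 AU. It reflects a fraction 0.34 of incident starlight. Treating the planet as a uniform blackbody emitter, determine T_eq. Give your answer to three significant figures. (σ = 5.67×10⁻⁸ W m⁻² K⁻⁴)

Flux at 0.901 AU: S = 1361/0.901² = 1680 W m⁻².
Energy balance: absorbed = emitted ⇒ πR²·S(1−A) = 4πR²·σT_eq⁴, so T_eq⁴ = S(1−A)/(4σ).
T_eq = [1680 × 0.66 / (4 × 5.67×10⁻⁸)]^(1/4) = (4.88×10⁹)^(1/4) = 264 K.

T_eq ≈ 264 K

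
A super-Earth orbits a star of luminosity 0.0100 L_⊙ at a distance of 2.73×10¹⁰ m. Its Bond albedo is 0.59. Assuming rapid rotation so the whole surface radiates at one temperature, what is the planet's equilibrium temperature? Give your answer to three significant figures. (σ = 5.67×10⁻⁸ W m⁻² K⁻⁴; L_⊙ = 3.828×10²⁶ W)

L = 0.0100 × 3.828×10²⁶ = 3.83×10²⁴ W.
Flux: S = L/(4πd²) = 3.83×10²⁴/(4π×(2.73×10¹⁰)²) = 409 W m⁻².
Energy balance: absorbed = emitted ⇒ πR²·S(1−A) = 4πR²·σT_eq⁴, so T_eq⁴ = S(1−A)/(4σ).
T_eq = [409 × 0.41 / (4 × 5.67×10⁻⁸)]^(1/4) = (7.39×10⁸)^(1/4) = 165 K.

T_eq ≈ 165 K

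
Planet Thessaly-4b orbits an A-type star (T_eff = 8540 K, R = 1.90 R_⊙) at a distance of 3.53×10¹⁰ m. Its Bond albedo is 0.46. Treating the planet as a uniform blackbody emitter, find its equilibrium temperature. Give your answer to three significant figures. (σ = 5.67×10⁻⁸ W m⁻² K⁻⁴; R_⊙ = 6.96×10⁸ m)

T_eq ≈ 1000 K

R_⋆ = 1.90 × 6.96×10⁸ = 1.32×10⁹ m.
L = 4πR_⋆²σT_⋆⁴ = 4π(1.32×10⁹)² × 5.67×10⁻⁸ × (8540)⁴ = 6.63×10²⁷ W.
S = L/(4πd²) = 4.23×10⁵ W m⁻².
Energy balance: absorbed = emitted ⇒ πR²·S(1−A) = 4πR²·σT_eq⁴, so T_eq⁴ = S(1−A)/(4σ).
T_eq = [4.23×10⁵ × 0.54 / (4 × 5.67×10⁻⁸)]^(1/4) = (1.01×10¹²)^(1/4) = 1000 K.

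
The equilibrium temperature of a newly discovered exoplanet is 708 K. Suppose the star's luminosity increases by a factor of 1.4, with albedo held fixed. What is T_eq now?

T_eq ≈ 770 K

T_eq ∝ L^(1/4) · d^(−1/2).
T′ = 708 × 1.4^(1/4) = 770 K.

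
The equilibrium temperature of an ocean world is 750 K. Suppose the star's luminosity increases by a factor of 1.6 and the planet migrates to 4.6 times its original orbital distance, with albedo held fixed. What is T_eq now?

T_eq ≈ 393 K

T_eq ∝ L^(1/4) · d^(−1/2).
T′ = 750 × 1.6^(1/4) / 4.6^(1/2) = 393 K.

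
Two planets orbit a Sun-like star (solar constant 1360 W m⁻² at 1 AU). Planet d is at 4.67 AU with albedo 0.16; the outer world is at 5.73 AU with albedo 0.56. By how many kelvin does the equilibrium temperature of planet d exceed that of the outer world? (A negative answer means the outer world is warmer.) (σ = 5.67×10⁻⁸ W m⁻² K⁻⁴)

ΔT ≈ 28.6 K

T_eq = [S₀(1−A)/(4σd²)]^(1/4), so T ∝ (1−A)^(1/4) / √d.
T₁ = [1360×0.84/(4×5.67×10⁻⁸×4.67²)]^(1/4) = 123.28 K.
T₂ = [1360×0.44/(4×5.67×10⁻⁸×5.73²)]^(1/4) = 94.68 K.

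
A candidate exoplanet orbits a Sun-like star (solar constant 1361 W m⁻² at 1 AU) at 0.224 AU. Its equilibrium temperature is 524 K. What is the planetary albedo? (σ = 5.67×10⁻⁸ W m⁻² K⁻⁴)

Flux at 0.224 AU: S = 1361/0.224² = 2.71×10⁴ W m⁻².
From T_eq⁴ = S(1−A)/(4σ): 1−A = 4σT_eq⁴/S.
1−A = 4 × 5.67×10⁻⁸ × (524)⁴ / 2.71×10⁴ = 0.630.

A ≈ 0.37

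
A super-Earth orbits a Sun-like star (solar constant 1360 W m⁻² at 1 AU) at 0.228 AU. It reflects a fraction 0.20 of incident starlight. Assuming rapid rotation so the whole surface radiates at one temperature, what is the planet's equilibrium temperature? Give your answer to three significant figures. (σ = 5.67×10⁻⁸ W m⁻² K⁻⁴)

Flux at 0.228 AU: S = 1360/0.228² = 2.62×10⁴ W m⁻².
Energy balance: absorbed = emitted ⇒ πR²·S(1−A) = 4πR²·σT_eq⁴, so T_eq⁴ = S(1−A)/(4σ).
T_eq = [2.62×10⁴ × 0.80 / (4 × 5.67×10⁻⁸)]^(1/4) = (9.23×10¹⁰)^(1/4) = 551 K.

T_eq ≈ 551 K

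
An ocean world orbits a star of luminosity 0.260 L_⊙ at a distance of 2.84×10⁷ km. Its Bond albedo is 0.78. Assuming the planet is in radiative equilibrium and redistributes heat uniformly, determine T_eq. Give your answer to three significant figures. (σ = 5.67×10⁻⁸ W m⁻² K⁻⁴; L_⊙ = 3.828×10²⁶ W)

d = 2.84×10⁷ km = 2.84×10¹⁰ m.
L = 0.260 × 3.828×10²⁶ = 9.95×10²⁵ W.
Flux: S = L/(4πd²) = 9.95×10²⁵/(4π×(2.84×10¹⁰)²) = 9820 W m⁻².
Energy balance: absorbed = emitted ⇒ πR²·S(1−A) = 4πR²·σT_eq⁴, so T_eq⁴ = S(1−A)/(4σ).
T_eq = [9820 × 0.22 / (4 × 5.67×10⁻⁸)]^(1/4) = (9.53×10⁹)^(1/4) = 312 K.

T_eq ≈ 312 K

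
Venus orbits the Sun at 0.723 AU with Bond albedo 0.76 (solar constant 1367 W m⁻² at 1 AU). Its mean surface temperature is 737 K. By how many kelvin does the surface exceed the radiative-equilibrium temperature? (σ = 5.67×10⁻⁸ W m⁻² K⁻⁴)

ΔT ≈ 507.6 K

S = 1367/0.723² = 2615 W m⁻².
T_eq = [S(1−A)/(4σ)]^(1/4) = [2615×0.24/(4×5.67×10⁻⁸)]^(1/4) = 229.4 K.
ΔT = T_surf − T_eq = 737 − 229.4.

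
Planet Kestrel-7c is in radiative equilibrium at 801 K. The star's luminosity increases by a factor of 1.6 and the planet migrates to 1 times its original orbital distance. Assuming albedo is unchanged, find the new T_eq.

T_eq ≈ 901 K

T_eq ∝ L^(1/4) · d^(−1/2).
T′ = 801 × 1.6^(1/4) / 1^(1/2) = 901 K.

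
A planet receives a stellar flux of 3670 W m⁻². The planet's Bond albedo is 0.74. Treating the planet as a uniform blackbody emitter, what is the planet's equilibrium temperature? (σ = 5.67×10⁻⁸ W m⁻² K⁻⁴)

T_eq ≈ 255 K

Energy balance: absorbed = emitted ⇒ πR²·S(1−A) = 4πR²·σT_eq⁴, so T_eq⁴ = S(1−A)/(4σ).
T_eq = [3670 × 0.26 / (4 × 5.67×10⁻⁸)]^(1/4) = (4.21×10⁹)^(1/4) = 255 K.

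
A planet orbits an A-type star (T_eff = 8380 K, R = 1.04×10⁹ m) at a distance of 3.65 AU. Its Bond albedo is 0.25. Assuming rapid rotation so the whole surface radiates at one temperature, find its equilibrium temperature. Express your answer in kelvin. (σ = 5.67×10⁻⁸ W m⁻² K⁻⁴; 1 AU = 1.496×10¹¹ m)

d = 3.65 AU = 5.46×10¹¹ m.
L = 4πR_⋆²σT_⋆⁴ = 4π(1.04×10⁹)² × 5.67×10⁻⁸ × (8380)⁴ = 3.80×10²⁷ W.
S = L/(4πd²) = 1010 W m⁻².
Energy balance: absorbed = emitted ⇒ πR²·S(1−A) = 4πR²·σT_eq⁴, so T_eq⁴ = S(1−A)/(4σ).
T_eq = [1010 × 0.75 / (4 × 5.67×10⁻⁸)]^(1/4) = (3.35×10⁹)^(1/4) = 241 K.

T_eq ≈ 241 K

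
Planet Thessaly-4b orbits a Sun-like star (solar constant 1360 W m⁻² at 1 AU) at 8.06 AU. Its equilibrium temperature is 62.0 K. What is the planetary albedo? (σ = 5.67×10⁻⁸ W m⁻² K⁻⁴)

Flux at 8.06 AU: S = 1360/8.06² = 20.9 W m⁻².
From T_eq⁴ = S(1−A)/(4σ): 1−A = 4σT_eq⁴/S.
1−A = 4 × 5.67×10⁻⁸ × (62.0)⁴ / 20.9 = 0.160.

A ≈ 0.84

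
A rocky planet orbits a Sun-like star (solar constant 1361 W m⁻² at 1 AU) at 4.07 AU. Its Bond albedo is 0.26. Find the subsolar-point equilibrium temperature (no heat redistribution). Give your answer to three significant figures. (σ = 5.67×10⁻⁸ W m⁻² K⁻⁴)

Flux at 4.07 AU: S = 1361/4.07² = 82.2 W m⁻².
At the subsolar point the surface absorbs S(1−A) and emits σT⁴ per unit area — no factor of 4, since only the local patch is in balance.
T = [82.2 × 0.74 / 5.67×10⁻⁸]^(1/4) = (1.07×10⁹)^(1/4) = 181 K.

T_ss ≈ 181 K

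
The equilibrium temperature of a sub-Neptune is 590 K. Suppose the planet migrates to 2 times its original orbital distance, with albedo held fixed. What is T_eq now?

T_eq ∝ L^(1/4) · d^(−1/2).
T′ = 590 / 2^(1/2) = 417 K.

T_eq ≈ 417 K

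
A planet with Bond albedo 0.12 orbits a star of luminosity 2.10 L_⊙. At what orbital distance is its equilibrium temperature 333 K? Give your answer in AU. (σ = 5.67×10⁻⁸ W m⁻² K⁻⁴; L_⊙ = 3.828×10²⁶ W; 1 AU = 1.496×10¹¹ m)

d ≈ 0.950 AU

L = 2.10 × 3.828×10²⁶ = 8.04×10²⁶ W.
From T_eq⁴ = L(1−A)/(16πσd²): d = √[L(1−A)/(16πσT_eq⁴)].
d = √[8.04×10²⁶ × 0.88 / (16π × 5.67×10⁻⁸ × (333)⁴)] = 1.42×10¹¹ m = 0.950 AU.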